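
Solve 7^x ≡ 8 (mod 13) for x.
9

Baby-step giant-step with step n = ⌈√13⌉ = 4.
Baby steps 7^j mod 13 (j:value) for j=0..3: 0:1, 1:7, 2:10, 3:5.
Giant-step multiplier: 7^(-4) ≡ 7^(12-4) = 7^8 ≡ 3 (mod 13).
Giant steps γ_i = 8·3^i mod 13: γ_0=8, γ_1=11, γ_2=7 (in table at j=1).
x = i·n + j = 2·4 + 1 = 9.
Check: 7^9 ≡ 8 (mod 13).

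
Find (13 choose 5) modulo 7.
6

Using Lucas' theorem:
Write n=13 and k=5 in base 7:
n in base 7: [1, 6]
k in base 7: [0, 5]
C(13,5) mod 7 = ∏ C(n_i, k_i) mod 7
Digit binomials (mod 7): C(1,0) = 1; C(6,5) = 6
Product: 1 × 6 = 6 ≡ 6 (mod 7)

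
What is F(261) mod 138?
44

Matrix identity: Q^n = [[F_(n+1), F_n], [F_n, F_(n-1)]] with Q = [[1,1],[1,0]].
n = 261 = 100000101₂. Square-and-multiply, entries mod 138:
Q^1 = [[1,1],[1,0]]
Q^2 = (Q^1)² = [[2,1],[1,1]]
Q^4 = (Q^2)² = [[5,3],[3,2]]
Q^8 = (Q^4)² = [[34,21],[21,13]]
Q^16 = (Q^8)² = [[79,21],[21,58]]
Q^32 = (Q^16)² = [[58,117],[117,79]]
Q^65 = (Q^32)²·Q = [[100,79],[79,21]]
Q^130 = (Q^65)² = [[95,37],[37,58]]
Q^261 = (Q^130)²·Q = [[47,44],[44,3]]
F_261 mod 138 = Q^261[0][1] = 44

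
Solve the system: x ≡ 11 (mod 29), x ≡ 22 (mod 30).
562

Using Chinese Remainder Theorem:
M = 29 × 30 = 870
M1 = 30, M2 = 29
y1 = 30^(-1) mod 29 = 1
y2 = 29^(-1) mod 30 = 29
x = (11×30×1 + 22×29×29) mod 870 = 562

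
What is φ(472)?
232

472 = 2^3 × 59
φ(n) = n × ∏(1 - 1/p) for each prime p dividing n
φ(472) = 472 × (1 - 1/2) × (1 - 1/59) = 232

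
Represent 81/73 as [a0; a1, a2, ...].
[1; 9, 8]

Euclidean algorithm steps:
81 = 1 × 73 + 8
73 = 9 × 8 + 1
8 = 8 × 1 + 0
Continued fraction: [1; 9, 8]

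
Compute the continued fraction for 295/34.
[8; 1, 2, 11]

Euclidean algorithm steps:
295 = 8 × 34 + 23
34 = 1 × 23 + 11
23 = 2 × 11 + 1
11 = 11 × 1 + 0
Continued fraction: [8; 1, 2, 11]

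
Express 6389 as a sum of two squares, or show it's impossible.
55² + 58² (a=55, b=58)

Factorization: 6389 = 6389
By Fermat: n is sum of two squares iff every prime p ≡ 3 (mod 4) appears to even power.
All primes ≡ 3 (mod 4) appear to even power.
Search a = 0, 1, 2, … for 6389 - a² a perfect square: first hit at a = 55: 6389 - 3025 = 3364 = 58².
6389 = 55² + 58² = 3025 + 3364 ✓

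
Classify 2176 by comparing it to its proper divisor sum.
abundant

Proper divisors of 2176: sum = 1 + 2 + 4 + 8 + 16 + 17 + 32 + 34 + 64 + 68 + 128 + 136 + 272 + 544 + 1088 = 2414
Since 2414 > 2176, 2176 is abundant.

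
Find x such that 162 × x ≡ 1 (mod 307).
271

gcd(162, 307) = 1, so the inverse exists.
Extended Euclidean algorithm on (307, 162):
307 = 1 × 162 + 145  ⟹  145 = (1)·307 + (-1)·162
162 = 1 × 145 + 17  ⟹  17 = (-1)·307 + (2)·162
145 = 8 × 17 + 9  ⟹  9 = (9)·307 + (-17)·162
17 = 1 × 9 + 8  ⟹  8 = (-10)·307 + (19)·162
9 = 1 × 8 + 1  ⟹  1 = (19)·307 + (-36)·162
So (-36)·162 ≡ 1 (mod 307), i.e. 162^(-1) ≡ -36 ≡ 271 (mod 307).
Check: 162 × 271 = 43902 ≡ 1 (mod 307)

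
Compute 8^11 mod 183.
53

Repeated squaring. Binary of 11 = 1011.
8^1 ≡ 8 (mod 183); 8^2 ≡ 64 (mod 183); 8^4 ≡ 70 (mod 183); 8^8 ≡ 142 (mod 183)
8^11 = 8^1 × 8^2 × 8^8 ≡ 53 (mod 183)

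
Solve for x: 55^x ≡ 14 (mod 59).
53

Baby-step giant-step with step n = ⌈√59⌉ = 8.
Baby steps 55^j mod 59 (j:value) for j=0..7: 0:1, 1:55, 2:16, 3:54, 4:20, 5:38, 6:25, 7:18.
Giant-step multiplier: 55^(-8) ≡ 55^(58-8) = 55^50 ≡ 9 (mod 59).
Giant steps γ_i = 14·9^i mod 59: γ_0=14, γ_1=8, γ_2=13, γ_3=58, γ_4=50, γ_5=37, γ_6=38 (in table at j=5).
x = i·n + j = 6·8 + 5 = 53.
Check: 55^53 ≡ 14 (mod 59).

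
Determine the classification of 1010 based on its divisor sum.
deficient

Proper divisors of 1010: sum = 1 + 2 + 5 + 10 + 101 + 202 + 505 = 826
Since 826 < 1010, 1010 is deficient.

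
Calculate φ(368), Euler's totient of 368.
176

368 = 2^4 × 23
φ(n) = n × ∏(1 - 1/p) for each prime p dividing n
φ(368) = 368 × (1 - 1/2) × (1 - 1/23) = 176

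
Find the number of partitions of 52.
281589

p(n) counts ways to write n as a sum of positive integers (order ignored).
Euler's pentagonal recurrence: p(k) = p(k-1) + p(k-2) - p(k-5) - p(k-7) + p(k-12) + p(k-15) - ... (offsets j(3j∓1)/2, signs ++--, p(0)=1, p(<0)=0).
DP table for k = 0..51: p(0)=1, p(1)=1, p(2)=2, p(3)=3, p(4)=5, p(5)=7, p(6)=11, p(7)=15, p(8)=22, p(9)=30, p(10)=42, p(11)=56, p(12)=77, p(13)=101, p(14)=135, p(15)=176, p(16)=231, p(17)=297, p(18)=385, p(19)=490, p(20)=627, p(21)=792, p(22)=1002, p(23)=1255, p(24)=1575, p(25)=1958, p(26)=2436, p(27)=3010, p(28)=3718, p(29)=4565, p(30)=5604, p(31)=6842, p(32)=8349, p(33)=10143, p(34)=12310, p(35)=14883, p(36)=17977, p(37)=21637, p(38)=26015, p(39)=31185, p(40)=37338, p(41)=44583, p(42)=53174, p(43)=63261, p(44)=75175, p(45)=89134, p(46)=105558, p(47)=124754, p(48)=147273, p(49)=173525, p(50)=204226, p(51)=239943.
Final step: p(52) = p(51) + p(50) - p(47) - p(45) + p(40) + p(37) - p(30) - p(26) + p(17) + p(12) - p(1)
= 239943 + 204226 - 124754 - 89134 + 37338 + 21637 - 5604 - 2436 + 297 + 77 - 1
= 281589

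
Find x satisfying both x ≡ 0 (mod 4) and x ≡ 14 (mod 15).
44

Using Chinese Remainder Theorem:
M = 4 × 15 = 60
M1 = 15, M2 = 4
y1 = 15^(-1) mod 4 = 3
y2 = 4^(-1) mod 15 = 4
x = (0×15×3 + 14×4×4) mod 60 = 44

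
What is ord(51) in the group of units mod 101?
100

101 is prime, so ord(51) divides φ(101) = 100.
Divisors of 100: 1, 2, 4, 5, 10, 20, 25, 50, 100.
Repeated squaring: 51^1 ≡ 51, 51^2 ≡ 76, 51^4 ≡ 19, 51^8 ≡ 58, 51^16 ≡ 31, 51^32 ≡ 52, 51^64 ≡ 78 (mod 101).
Test 51^d mod 101 for each divisor d in increasing order:
51^1 ≡ 51
51^2 ≡ 76
51^4 ≡ 19
51^5 = 51^4·51^1 ≡ 60
51^10 = 51^8·51^2 ≡ 65
51^20 = 51^16·51^4 ≡ 84
51^25 = 51^16·51^8·51^1 ≡ 91
51^50 = 51^32·51^16·51^2 ≡ 100
51^100 = 51^64·51^32·51^4 ≡ 1  ← first divisor giving 1
The order is 100.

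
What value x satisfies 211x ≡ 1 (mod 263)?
177

gcd(211, 263) = 1, so the inverse exists.
Extended Euclidean algorithm on (263, 211):
263 = 1 × 211 + 52  ⟹  52 = (1)·263 + (-1)·211
211 = 4 × 52 + 3  ⟹  3 = (-4)·263 + (5)·211
52 = 17 × 3 + 1  ⟹  1 = (69)·263 + (-86)·211
So (-86)·211 ≡ 1 (mod 263), i.e. 211^(-1) ≡ -86 ≡ 177 (mod 263).
Check: 211 × 177 = 37347 ≡ 1 (mod 263)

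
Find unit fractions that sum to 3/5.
1/2 + 1/10

Greedy algorithm:
3/5: ceiling(5/3) = 2, use 1/2
1/10: ceiling(10/1) = 10, use 1/10
Result: 3/5 = 1/2 + 1/10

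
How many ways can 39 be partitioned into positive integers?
31185

p(n) counts ways to write n as a sum of positive integers (order ignored).
Euler's pentagonal recurrence: p(k) = p(k-1) + p(k-2) - p(k-5) - p(k-7) + p(k-12) + p(k-15) - ... (offsets j(3j∓1)/2, signs ++--, p(0)=1, p(<0)=0).
DP table for k = 0..38: p(0)=1, p(1)=1, p(2)=2, p(3)=3, p(4)=5, p(5)=7, p(6)=11, p(7)=15, p(8)=22, p(9)=30, p(10)=42, p(11)=56, p(12)=77, p(13)=101, p(14)=135, p(15)=176, p(16)=231, p(17)=297, p(18)=385, p(19)=490, p(20)=627, p(21)=792, p(22)=1002, p(23)=1255, p(24)=1575, p(25)=1958, p(26)=2436, p(27)=3010, p(28)=3718, p(29)=4565, p(30)=5604, p(31)=6842, p(32)=8349, p(33)=10143, p(34)=12310, p(35)=14883, p(36)=17977, p(37)=21637, p(38)=26015.
Final step: p(39) = p(38) + p(37) - p(34) - p(32) + p(27) + p(24) - p(17) - p(13) + p(4)
= 26015 + 21637 - 12310 - 8349 + 3010 + 1575 - 297 - 101 + 5
= 31185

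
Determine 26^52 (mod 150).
76

Repeated squaring. Binary of 52 = 110100.
26^1 ≡ 26 (mod 150); 26^2 ≡ 76 (mod 150); 26^4 ≡ 76 (mod 150); 26^8 ≡ 76 (mod 150); 26^16 ≡ 76 (mod 150); 26^32 ≡ 76 (mod 150)
26^52 = 26^4 × 26^16 × 26^32 ≡ 76 (mod 150)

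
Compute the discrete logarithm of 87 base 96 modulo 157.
97

Baby-step giant-step with step n = ⌈√157⌉ = 13.
Baby steps 96^j mod 157 (j:value) for j=0..12: 0:1, 1:96, 2:110, 3:41, 4:11, 5:114, 6:111, 7:137, 8:121, 9:155, 10:122, 11:94, 12:75.
Giant-step multiplier: 96^(-13) ≡ 96^(156-13) = 96^143 ≡ 107 (mod 157).
Giant steps γ_i = 87·107^i mod 157: γ_0=87, γ_1=46, γ_2=55, γ_3=76, γ_4=125, γ_5=30, γ_6=70, γ_7=111 (in table at j=6).
x = i·n + j = 7·13 + 6 = 97.
Check: 96^97 ≡ 87 (mod 157).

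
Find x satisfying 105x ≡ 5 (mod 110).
x ≡ 21 (mod 22)

gcd(105, 110) = 5, which divides 5, so solutions exist.
Divide through by 5: 21x ≡ 1 (mod 22).
Find 21^(-1) mod 22 by the extended Euclidean algorithm:
22 = 1 × 21 + 1  ⟹  1 = (1)·22 + (-1)·21
So (-1)·21 ≡ 1 (mod 22), i.e. 21^(-1) ≡ -1 ≡ 21 (mod 22).
x ≡ 21 × 1 = 21 ≡ 21 (mod 22).
Check: 105 × 21 = 2205 ≡ 5 (mod 110).
x ≡ 21 (mod 22), giving 5 solutions mod 110.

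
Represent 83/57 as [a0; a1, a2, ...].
[1; 2, 5, 5]

Euclidean algorithm steps:
83 = 1 × 57 + 26
57 = 2 × 26 + 5
26 = 5 × 5 + 1
5 = 5 × 1 + 0
Continued fraction: [1; 2, 5, 5]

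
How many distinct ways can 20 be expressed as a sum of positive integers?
627

p(n) counts ways to write n as a sum of positive integers (order ignored).
Euler's pentagonal recurrence: p(k) = p(k-1) + p(k-2) - p(k-5) - p(k-7) + p(k-12) + p(k-15) - ... (offsets j(3j∓1)/2, signs ++--, p(0)=1, p(<0)=0).
DP table for k = 0..19: p(0)=1, p(1)=1, p(2)=2, p(3)=3, p(4)=5, p(5)=7, p(6)=11, p(7)=15, p(8)=22, p(9)=30, p(10)=42, p(11)=56, p(12)=77, p(13)=101, p(14)=135, p(15)=176, p(16)=231, p(17)=297, p(18)=385, p(19)=490.
Final step: p(20) = p(19) + p(18) - p(15) - p(13) + p(8) + p(5)
= 490 + 385 - 176 - 101 + 22 + 7
= 627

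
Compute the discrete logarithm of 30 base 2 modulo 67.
55

Baby-step giant-step with step n = ⌈√67⌉ = 9.
Baby steps 2^j mod 67 (j:value) for j=0..8: 0:1, 1:2, 2:4, 3:8, 4:16, 5:32, 6:64, 7:61, 8:55.
Giant-step multiplier: 2^(-9) ≡ 2^(66-9) = 2^57 ≡ 53 (mod 67).
Giant steps γ_i = 30·53^i mod 67: γ_0=30, γ_1=49, γ_2=51, γ_3=23, γ_4=13, γ_5=19, γ_6=2 (in table at j=1).
x = i·n + j = 6·9 + 1 = 55.
Check: 2^55 ≡ 30 (mod 67).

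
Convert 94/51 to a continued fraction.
[1; 1, 5, 2, 1, 2]

Euclidean algorithm steps:
94 = 1 × 51 + 43
51 = 1 × 43 + 8
43 = 5 × 8 + 3
8 = 2 × 3 + 2
3 = 1 × 2 + 1
2 = 2 × 1 + 0
Continued fraction: [1; 1, 5, 2, 1, 2]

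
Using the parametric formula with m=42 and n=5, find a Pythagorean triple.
(1739, 420, 1789)

Euclid's formula: a = m² - n², b = 2mn, c = m² + n²
m = 42, n = 5
a = 42² - 5² = 1764 - 25 = 1739
b = 2 × 42 × 5 = 420
c = 42² + 5² = 1764 + 25 = 1789
Verification: 1739² + 420² = 3024121 + 176400 = 3200521 = 1789² ✓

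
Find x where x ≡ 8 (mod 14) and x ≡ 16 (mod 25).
316

Using Chinese Remainder Theorem:
M = 14 × 25 = 350
M1 = 25, M2 = 14
y1 = 25^(-1) mod 14 = 9
y2 = 14^(-1) mod 25 = 9
x = (8×25×9 + 16×14×9) mod 350 = 316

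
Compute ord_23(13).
11

23 is prime, so ord(13) divides φ(23) = 22.
Divisors of 22: 1, 2, 11, 22.
Repeated squaring: 13^1 ≡ 13, 13^2 ≡ 8, 13^4 ≡ 18, 13^8 ≡ 2, 13^16 ≡ 4 (mod 23).
Test 13^d mod 23 for each divisor d in increasing order:
13^1 ≡ 13
13^2 ≡ 8
13^11 = 13^8·13^2·13^1 ≡ 1  ← first divisor giving 1
The order is 11.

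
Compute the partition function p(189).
1527273599625

p(n) counts ways to write n as a sum of positive integers (order ignored).
Euler's pentagonal recurrence: p(k) = p(k-1) + p(k-2) - p(k-5) - p(k-7) + p(k-12) + p(k-15) - ... (offsets j(3j∓1)/2, signs ++--, p(0)=1, p(<0)=0).
DP table for k = 0..188: p(0)=1, p(1)=1, p(2)=2, p(3)=3, p(4)=5, p(5)=7, p(6)=11, p(7)=15, p(8)=22, p(9)=30, p(10)=42, p(11)=56, p(12)=77, p(13)=101, p(14)=135, p(15)=176, p(16)=231, p(17)=297, p(18)=385, p(19)=490, p(20)=627, p(21)=792, p(22)=1002, p(23)=1255, p(24)=1575, p(25)=1958, p(26)=2436, p(27)=3010, p(28)=3718, p(29)=4565, p(30)=5604, p(31)=6842, p(32)=8349, p(33)=10143, p(34)=12310, p(35)=14883, p(36)=17977, p(37)=21637, p(38)=26015, p(39)=31185, p(40)=37338, p(41)=44583, p(42)=53174, p(43)=63261, p(44)=75175, p(45)=89134, p(46)=105558, p(47)=124754, p(48)=147273, p(49)=173525, p(50)=204226, p(51)=239943, p(52)=281589, p(53)=329931, p(54)=386155, p(55)=451276, p(56)=526823, p(57)=614154, p(58)=715220, p(59)=831820, p(60)=966467, p(61)=1121505, p(62)=1300156, p(63)=1505499, p(64)=1741630, p(65)=2012558, p(66)=2323520, p(67)=2679689, p(68)=3087735, p(69)=3554345, p(70)=4087968, p(71)=4697205, p(72)=5392783, p(73)=6185689, p(74)=7089500, p(75)=8118264, p(76)=9289091, p(77)=10619863, p(78)=12132164, p(79)=13848650, p(80)=15796476, p(81)=18004327, p(82)=20506255, p(83)=23338469, p(84)=26543660, p(85)=30167357, p(86)=34262962, p(87)=38887673, p(88)=44108109, p(89)=49995925, p(90)=56634173, p(91)=64112359, p(92)=72533807, p(93)=82010177, p(94)=92669720, p(95)=104651419, p(96)=118114304, p(97)=133230930, p(98)=150198136, p(99)=169229875, p(100)=190569292, p(101)=214481126, p(102)=241265379, p(103)=271248950, p(104)=304801365, p(105)=342325709, p(106)=384276336, p(107)=431149389, p(108)=483502844, p(109)=541946240, p(110)=607163746, p(111)=679903203, p(112)=761002156, p(113)=851376628, p(114)=952050665, p(115)=1064144451, p(116)=1188908248, p(117)=1327710076, p(118)=1482074143, p(119)=1653668665, p(120)=1844349560, p(121)=2056148051, p(122)=2291320912, p(123)=2552338241, p(124)=2841940500, p(125)=3163127352, p(126)=3519222692, p(127)=3913864295, p(128)=4351078600, p(129)=4835271870, p(130)=5371315400, p(131)=5964539504, p(132)=6620830889, p(133)=7346629512, p(134)=8149040695, p(135)=9035836076, p(136)=10015581680, p(137)=11097645016, p(138)=12292341831, p(139)=13610949895, p(140)=15065878135, p(141)=16670689208, p(142)=18440293320, p(143)=20390982757, p(144)=22540654445, p(145)=24908858009, p(146)=27517052599, p(147)=30388671978, p(148)=33549419497, p(149)=37027355200, p(150)=40853235313, p(151)=45060624582, p(152)=49686288421, p(153)=54770336324, p(154)=60356673280, p(155)=66493182097, p(156)=73232243759, p(157)=80630964769, p(158)=88751778802, p(159)=97662728555, p(160)=107438159466, p(161)=118159068427, p(162)=129913904637, p(163)=142798995930, p(164)=156919475295, p(165)=172389800255, p(166)=189334822579, p(167)=207890420102, p(168)=228204732751, p(169)=250438925115, p(170)=274768617130, p(171)=301384802048, p(172)=330495499613, p(173)=362326859895, p(174)=397125074750, p(175)=435157697830, p(176)=476715857290, p(177)=522115831195, p(178)=571701605655, p(179)=625846753120, p(180)=684957390936, p(181)=749474411781, p(182)=819876908323, p(183)=896684817527, p(184)=980462880430, p(185)=1071823774337, p(186)=1171432692373, p(187)=1280011042268, p(188)=1398341745571.
Final step: p(189) = p(188) + p(187) - p(184) - p(182) + p(177) + p(174) - p(167) - p(163) + p(154) + p(149) - p(138) - p(132) + p(119) + p(112) - p(97) - p(89) + p(72) + p(63) - p(44) - p(34) + p(13) + p(2)
= 1398341745571 + 1280011042268 - 980462880430 - 819876908323 + 522115831195 + 397125074750 - 207890420102 - 142798995930 + 60356673280 + 37027355200 - 12292341831 - 6620830889 + 1653668665 + 761002156 - 133230930 - 49995925 + 5392783 + 1505499 - 75175 - 12310 + 101 + 2
= 1527273599625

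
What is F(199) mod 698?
339

Matrix identity: Q^n = [[F_(n+1), F_n], [F_n, F_(n-1)]] with Q = [[1,1],[1,0]].
n = 199 = 11000111₂. Square-and-multiply, entries mod 698:
Q^1 = [[1,1],[1,0]]
Q^3 = (Q^1)²·Q = [[3,2],[2,1]]
Q^6 = (Q^3)² = [[13,8],[8,5]]
Q^12 = (Q^6)² = [[233,144],[144,89]]
Q^24 = (Q^12)² = [[339,300],[300,39]]
Q^49 = (Q^24)²·Q = [[33,407],[407,324]]
Q^99 = (Q^49)²·Q = [[31,614],[614,115]]
Q^199 = (Q^99)²·Q = [[639,339],[339,300]]
F_199 mod 698 = Q^199[0][1] = 339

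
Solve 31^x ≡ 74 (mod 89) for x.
69

Baby-step giant-step with step n = ⌈√89⌉ = 10.
Baby steps 31^j mod 89 (j:value) for j=0..9: 0:1, 1:31, 2:71, 3:65, 4:57, 5:76, 6:42, 7:56, 8:45, 9:60.
Giant-step multiplier: 31^(-10) ≡ 31^(88-10) = 31^78 ≡ 79 (mod 89).
Giant steps γ_i = 74·79^i mod 89: γ_0=74, γ_1=61, γ_2=13, γ_3=48, γ_4=54, γ_5=83, γ_6=60 (in table at j=9).
x = i·n + j = 6·10 + 9 = 69.
Check: 31^69 ≡ 74 (mod 89).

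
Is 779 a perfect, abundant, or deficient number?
deficient

Proper divisors of 779: sum = 1 + 19 + 41 = 61
Since 61 < 779, 779 is deficient.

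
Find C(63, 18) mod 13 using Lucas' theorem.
2

Using Lucas' theorem:
Write n=63 and k=18 in base 13:
n in base 13: [4, 11]
k in base 13: [1, 5]
C(63,18) mod 13 = ∏ C(n_i, k_i) mod 13
Digit binomials (mod 13): C(4,1) = 4; C(11,5) = 462 ≡ 7
Product: 4 × 7 = 28 ≡ 2 (mod 13)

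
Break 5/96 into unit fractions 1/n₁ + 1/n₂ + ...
1/20 + 1/480

Greedy algorithm:
5/96: ceiling(96/5) = 20, use 1/20
1/480: ceiling(480/1) = 480, use 1/480
Result: 5/96 = 1/20 + 1/480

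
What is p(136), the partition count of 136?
10015581680

p(n) counts ways to write n as a sum of positive integers (order ignored).
Euler's pentagonal recurrence: p(k) = p(k-1) + p(k-2) - p(k-5) - p(k-7) + p(k-12) + p(k-15) - ... (offsets j(3j∓1)/2, signs ++--, p(0)=1, p(<0)=0).
DP table for k = 0..135: p(0)=1, p(1)=1, p(2)=2, p(3)=3, p(4)=5, p(5)=7, p(6)=11, p(7)=15, p(8)=22, p(9)=30, p(10)=42, p(11)=56, p(12)=77, p(13)=101, p(14)=135, p(15)=176, p(16)=231, p(17)=297, p(18)=385, p(19)=490, p(20)=627, p(21)=792, p(22)=1002, p(23)=1255, p(24)=1575, p(25)=1958, p(26)=2436, p(27)=3010, p(28)=3718, p(29)=4565, p(30)=5604, p(31)=6842, p(32)=8349, p(33)=10143, p(34)=12310, p(35)=14883, p(36)=17977, p(37)=21637, p(38)=26015, p(39)=31185, p(40)=37338, p(41)=44583, p(42)=53174, p(43)=63261, p(44)=75175, p(45)=89134, p(46)=105558, p(47)=124754, p(48)=147273, p(49)=173525, p(50)=204226, p(51)=239943, p(52)=281589, p(53)=329931, p(54)=386155, p(55)=451276, p(56)=526823, p(57)=614154, p(58)=715220, p(59)=831820, p(60)=966467, p(61)=1121505, p(62)=1300156, p(63)=1505499, p(64)=1741630, p(65)=2012558, p(66)=2323520, p(67)=2679689, p(68)=3087735, p(69)=3554345, p(70)=4087968, p(71)=4697205, p(72)=5392783, p(73)=6185689, p(74)=7089500, p(75)=8118264, p(76)=9289091, p(77)=10619863, p(78)=12132164, p(79)=13848650, p(80)=15796476, p(81)=18004327, p(82)=20506255, p(83)=23338469, p(84)=26543660, p(85)=30167357, p(86)=34262962, p(87)=38887673, p(88)=44108109, p(89)=49995925, p(90)=56634173, p(91)=64112359, p(92)=72533807, p(93)=82010177, p(94)=92669720, p(95)=104651419, p(96)=118114304, p(97)=133230930, p(98)=150198136, p(99)=169229875, p(100)=190569292, p(101)=214481126, p(102)=241265379, p(103)=271248950, p(104)=304801365, p(105)=342325709, p(106)=384276336, p(107)=431149389, p(108)=483502844, p(109)=541946240, p(110)=607163746, p(111)=679903203, p(112)=761002156, p(113)=851376628, p(114)=952050665, p(115)=1064144451, p(116)=1188908248, p(117)=1327710076, p(118)=1482074143, p(119)=1653668665, p(120)=1844349560, p(121)=2056148051, p(122)=2291320912, p(123)=2552338241, p(124)=2841940500, p(125)=3163127352, p(126)=3519222692, p(127)=3913864295, p(128)=4351078600, p(129)=4835271870, p(130)=5371315400, p(131)=5964539504, p(132)=6620830889, p(133)=7346629512, p(134)=8149040695, p(135)=9035836076.
Final step: p(136) = p(135) + p(134) - p(131) - p(129) + p(124) + p(121) - p(114) - p(110) + p(101) + p(96) - p(85) - p(79) + p(66) + p(59) - p(44) - p(36) + p(19) + p(10)
= 9035836076 + 8149040695 - 5964539504 - 4835271870 + 2841940500 + 2056148051 - 952050665 - 607163746 + 214481126 + 118114304 - 30167357 - 13848650 + 2323520 + 831820 - 75175 - 17977 + 490 + 42
= 10015581680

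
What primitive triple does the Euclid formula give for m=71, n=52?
(2337, 7384, 7745)

Euclid's formula: a = m² - n², b = 2mn, c = m² + n²
m = 71, n = 52
a = 71² - 52² = 5041 - 2704 = 2337
b = 2 × 71 × 52 = 7384
c = 71² + 52² = 5041 + 2704 = 7745
Verification: 2337² + 7384² = 5461569 + 54523456 = 59985025 = 7745² ✓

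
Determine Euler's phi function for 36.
12

36 = 2^2 × 3^2
φ(n) = n × ∏(1 - 1/p) for each prime p dividing n
φ(36) = 36 × (1 - 1/2) × (1 - 1/3) = 12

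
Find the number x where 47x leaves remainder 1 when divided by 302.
45

gcd(47, 302) = 1, so the inverse exists.
Extended Euclidean algorithm on (302, 47):
302 = 6 × 47 + 20  ⟹  20 = (1)·302 + (-6)·47
47 = 2 × 20 + 7  ⟹  7 = (-2)·302 + (13)·47
20 = 2 × 7 + 6  ⟹  6 = (5)·302 + (-32)·47
7 = 1 × 6 + 1  ⟹  1 = (-7)·302 + (45)·47
So (45)·47 ≡ 1 (mod 302), i.e. 47^(-1) ≡ 45 (mod 302).
Check: 47 × 45 = 2115 ≡ 1 (mod 302)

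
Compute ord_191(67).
95

191 is prime, so ord(67) divides φ(191) = 190.
Divisors of 190: 1, 2, 5, 10, 19, 38, 95, 190.
Repeated squaring: 67^1 ≡ 67, 67^2 ≡ 96, 67^4 ≡ 48, 67^8 ≡ 12, 67^16 ≡ 144, 67^32 ≡ 108, 67^64 ≡ 13, 67^128 ≡ 169 (mod 191).
Test 67^d mod 191 for each divisor d in increasing order:
67^1 ≡ 67
67^2 ≡ 96
67^5 = 67^4·67^1 ≡ 160
67^10 = 67^8·67^2 ≡ 6
67^19 = 67^16·67^2·67^1 ≡ 49
67^38 = 67^32·67^4·67^2 ≡ 109
67^95 = 67^64·67^16·67^8·67^4·67^2·67^1 ≡ 1  ← first divisor giving 1
The order is 95.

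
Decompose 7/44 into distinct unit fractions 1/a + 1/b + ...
1/7 + 1/62 + 1/9548

Greedy algorithm:
7/44: ceiling(44/7) = 7, use 1/7
5/308: ceiling(308/5) = 62, use 1/62
1/9548: ceiling(9548/1) = 9548, use 1/9548
Result: 7/44 = 1/7 + 1/62 + 1/9548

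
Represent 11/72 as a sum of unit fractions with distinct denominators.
1/7 + 1/101 + 1/50904

Greedy algorithm:
11/72: ceiling(72/11) = 7, use 1/7
5/504: ceiling(504/5) = 101, use 1/101
1/50904: ceiling(50904/1) = 50904, use 1/50904
Result: 11/72 = 1/7 + 1/101 + 1/50904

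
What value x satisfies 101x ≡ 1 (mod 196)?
33

gcd(101, 196) = 1, so the inverse exists.
Extended Euclidean algorithm on (196, 101):
196 = 1 × 101 + 95  ⟹  95 = (1)·196 + (-1)·101
101 = 1 × 95 + 6  ⟹  6 = (-1)·196 + (2)·101
95 = 15 × 6 + 5  ⟹  5 = (16)·196 + (-31)·101
6 = 1 × 5 + 1  ⟹  1 = (-17)·196 + (33)·101
So (33)·101 ≡ 1 (mod 196), i.e. 101^(-1) ≡ 33 (mod 196).
Check: 101 × 33 = 3333 ≡ 1 (mod 196)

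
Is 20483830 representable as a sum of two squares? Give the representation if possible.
Not possible

Factorization: 20483830 = 2 × 5 × 127^3
By Fermat: n is sum of two squares iff every prime p ≡ 3 (mod 4) appears to even power.
Prime(s) ≡ 3 (mod 4) with odd exponent: [(127, 3)]
Therefore 20483830 cannot be expressed as a² + b².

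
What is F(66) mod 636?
280

Matrix identity: Q^n = [[F_(n+1), F_n], [F_n, F_(n-1)]] with Q = [[1,1],[1,0]].
n = 66 = 1000010₂. Square-and-multiply, entries mod 636:
Q^1 = [[1,1],[1,0]]
Q^2 = (Q^1)² = [[2,1],[1,1]]
Q^4 = (Q^2)² = [[5,3],[3,2]]
Q^8 = (Q^4)² = [[34,21],[21,13]]
Q^16 = (Q^8)² = [[325,351],[351,610]]
Q^33 = (Q^16)²·Q = [[511,502],[502,9]]
Q^66 = (Q^33)² = [[509,280],[280,229]]
F_66 mod 636 = Q^66[0][1] = 280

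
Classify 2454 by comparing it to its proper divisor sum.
abundant

Proper divisors of 2454: sum = 1 + 2 + 3 + 6 + 409 + 818 + 1227 = 2466
Since 2466 > 2454, 2454 is abundant.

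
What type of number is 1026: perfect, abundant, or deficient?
abundant

Proper divisors of 1026: sum = 1 + 2 + 3 + 6 + 9 + 18 + 19 + 27 + 38 + 54 + 57 + 114 + 171 + 342 + 513 = 1374
Since 1374 > 1026, 1026 is abundant.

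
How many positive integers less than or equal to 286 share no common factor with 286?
120

286 = 2 × 11 × 13
φ(n) = n × ∏(1 - 1/p) for each prime p dividing n
φ(286) = 286 × (1 - 1/2) × (1 - 1/11) × (1 - 1/13) = 120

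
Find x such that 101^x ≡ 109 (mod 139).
31

Baby-step giant-step with step n = ⌈√139⌉ = 12.
Baby steps 101^j mod 139 (j:value) for j=0..11: 0:1, 1:101, 2:54, 3:33, 4:136, 5:114, 6:116, 7:40, 8:9, 9:75, 10:69, 11:19.
Giant-step multiplier: 101^(-12) ≡ 101^(138-12) = 101^126 ≡ 36 (mod 139).
Giant steps γ_i = 109·36^i mod 139: γ_0=109, γ_1=32, γ_2=40 (in table at j=7).
x = i·n + j = 2·12 + 7 = 31.
Check: 101^31 ≡ 109 (mod 139).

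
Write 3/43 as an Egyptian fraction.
1/15 + 1/323 + 1/208335

Greedy algorithm:
3/43: ceiling(43/3) = 15, use 1/15
2/645: ceiling(645/2) = 323, use 1/323
1/208335: ceiling(208335/1) = 208335, use 1/208335
Result: 3/43 = 1/15 + 1/323 + 1/208335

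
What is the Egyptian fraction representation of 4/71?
1/18 + 1/1278

Greedy algorithm:
4/71: ceiling(71/4) = 18, use 1/18
1/1278: ceiling(1278/1) = 1278, use 1/1278
Result: 4/71 = 1/18 + 1/1278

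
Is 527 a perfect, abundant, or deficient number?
deficient

Proper divisors of 527: sum = 1 + 17 + 31 = 49
Since 49 < 527, 527 is deficient.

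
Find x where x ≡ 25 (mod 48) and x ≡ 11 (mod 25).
361

Using Chinese Remainder Theorem:
M = 48 × 25 = 1200
M1 = 25, M2 = 48
y1 = 25^(-1) mod 48 = 25
y2 = 48^(-1) mod 25 = 12
x = (25×25×25 + 11×48×12) mod 1200 = 361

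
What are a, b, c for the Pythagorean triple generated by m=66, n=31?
(3395, 4092, 5317)

Euclid's formula: a = m² - n², b = 2mn, c = m² + n²
m = 66, n = 31
a = 66² - 31² = 4356 - 961 = 3395
b = 2 × 66 × 31 = 4092
c = 66² + 31² = 4356 + 961 = 5317
Verification: 3395² + 4092² = 11526025 + 16744464 = 28270489 = 5317² ✓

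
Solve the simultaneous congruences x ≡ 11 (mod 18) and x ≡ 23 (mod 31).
209

Using Chinese Remainder Theorem:
M = 18 × 31 = 558
M1 = 31, M2 = 18
y1 = 31^(-1) mod 18 = 7
y2 = 18^(-1) mod 31 = 19
x = (11×31×7 + 23×18×19) mod 558 = 209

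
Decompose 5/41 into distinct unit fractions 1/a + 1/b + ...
1/9 + 1/93 + 1/11439

Greedy algorithm:
5/41: ceiling(41/5) = 9, use 1/9
4/369: ceiling(369/4) = 93, use 1/93
1/11439: ceiling(11439/1) = 11439, use 1/11439
Result: 5/41 = 1/9 + 1/93 + 1/11439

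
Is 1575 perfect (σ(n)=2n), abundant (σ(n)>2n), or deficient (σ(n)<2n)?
abundant

Proper divisors of 1575: sum = 1 + 3 + 5 + 7 + 9 + 15 + 21 + 25 + ... + 175 + 225 + 315 + 525 (17 divisors) = 1649
Since 1649 > 1575, 1575 is abundant.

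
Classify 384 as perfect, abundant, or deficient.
abundant

Proper divisors of 384: sum = 1 + 2 + 3 + 4 + 6 + 8 + 12 + 16 + 24 + 32 + 48 + 64 + 96 + 128 + 192 = 636
Since 636 > 384, 384 is abundant.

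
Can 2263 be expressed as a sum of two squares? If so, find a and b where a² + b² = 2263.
Not possible

Factorization: 2263 = 31 × 73
By Fermat: n is sum of two squares iff every prime p ≡ 3 (mod 4) appears to even power.
Prime(s) ≡ 3 (mod 4) with odd exponent: [(31, 1)]
Therefore 2263 cannot be expressed as a² + b².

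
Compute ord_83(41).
41

83 is prime, so ord(41) divides φ(83) = 82.
Divisors of 82: 1, 2, 41, 82.
Repeated squaring: 41^1 ≡ 41, 41^2 ≡ 21, 41^4 ≡ 26, 41^8 ≡ 12, 41^16 ≡ 61, 41^32 ≡ 69, 41^64 ≡ 30 (mod 83).
Test 41^d mod 83 for each divisor d in increasing order:
41^1 ≡ 41
41^2 ≡ 21
41^41 = 41^32·41^8·41^1 ≡ 1  ← first divisor giving 1
The order is 41.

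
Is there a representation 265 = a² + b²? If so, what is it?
3² + 16² (a=3, b=16)

Factorization: 265 = 5 × 53
By Fermat: n is sum of two squares iff every prime p ≡ 3 (mod 4) appears to even power.
All primes ≡ 3 (mod 4) appear to even power.
Search a = 0, 1, 2, … for 265 - a² a perfect square: first hit at a = 3: 265 - 9 = 256 = 16².
265 = 3² + 16² = 9 + 256 ✓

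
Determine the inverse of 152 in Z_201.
41

gcd(152, 201) = 1, so the inverse exists.
Extended Euclidean algorithm on (201, 152):
201 = 1 × 152 + 49  ⟹  49 = (1)·201 + (-1)·152
152 = 3 × 49 + 5  ⟹  5 = (-3)·201 + (4)·152
49 = 9 × 5 + 4  ⟹  4 = (28)·201 + (-37)·152
5 = 1 × 4 + 1  ⟹  1 = (-31)·201 + (41)·152
So (41)·152 ≡ 1 (mod 201), i.e. 152^(-1) ≡ 41 (mod 201).
Check: 152 × 41 = 6232 ≡ 1 (mod 201)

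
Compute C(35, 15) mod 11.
0

Using Lucas' theorem:
Write n=35 and k=15 in base 11:
n in base 11: [3, 2]
k in base 11: [1, 4]
C(35,15) mod 11 = ∏ C(n_i, k_i) mod 11
Digit binomials (mod 11): C(3,1) = 3; C(2,4) = 0 (k_i > n_i)
Product: 3 × 0 = 0 ≡ 0 (mod 11)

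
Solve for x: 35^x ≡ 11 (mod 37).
30

Baby-step giant-step with step n = ⌈√37⌉ = 7.
Baby steps 35^j mod 37 (j:value) for j=0..6: 0:1, 1:35, 2:4, 3:29, 4:16, 5:5, 6:27.
Giant-step multiplier: 35^(-7) ≡ 35^(36-7) = 35^29 ≡ 13 (mod 37).
Giant steps γ_i = 11·13^i mod 37: γ_0=11, γ_1=32, γ_2=9, γ_3=6, γ_4=4 (in table at j=2).
x = i·n + j = 4·7 + 2 = 30.
Check: 35^30 ≡ 11 (mod 37).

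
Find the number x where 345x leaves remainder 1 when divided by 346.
345

gcd(345, 346) = 1, so the inverse exists.
Extended Euclidean algorithm on (346, 345):
346 = 1 × 345 + 1  ⟹  1 = (1)·346 + (-1)·345
So (-1)·345 ≡ 1 (mod 346), i.e. 345^(-1) ≡ -1 ≡ 345 (mod 346).
Check: 345 × 345 = 119025 ≡ 1 (mod 346)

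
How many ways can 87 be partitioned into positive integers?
38887673

p(n) counts ways to write n as a sum of positive integers (order ignored).
Euler's pentagonal recurrence: p(k) = p(k-1) + p(k-2) - p(k-5) - p(k-7) + p(k-12) + p(k-15) - ... (offsets j(3j∓1)/2, signs ++--, p(0)=1, p(<0)=0).
DP table for k = 0..86: p(0)=1, p(1)=1, p(2)=2, p(3)=3, p(4)=5, p(5)=7, p(6)=11, p(7)=15, p(8)=22, p(9)=30, p(10)=42, p(11)=56, p(12)=77, p(13)=101, p(14)=135, p(15)=176, p(16)=231, p(17)=297, p(18)=385, p(19)=490, p(20)=627, p(21)=792, p(22)=1002, p(23)=1255, p(24)=1575, p(25)=1958, p(26)=2436, p(27)=3010, p(28)=3718, p(29)=4565, p(30)=5604, p(31)=6842, p(32)=8349, p(33)=10143, p(34)=12310, p(35)=14883, p(36)=17977, p(37)=21637, p(38)=26015, p(39)=31185, p(40)=37338, p(41)=44583, p(42)=53174, p(43)=63261, p(44)=75175, p(45)=89134, p(46)=105558, p(47)=124754, p(48)=147273, p(49)=173525, p(50)=204226, p(51)=239943, p(52)=281589, p(53)=329931, p(54)=386155, p(55)=451276, p(56)=526823, p(57)=614154, p(58)=715220, p(59)=831820, p(60)=966467, p(61)=1121505, p(62)=1300156, p(63)=1505499, p(64)=1741630, p(65)=2012558, p(66)=2323520, p(67)=2679689, p(68)=3087735, p(69)=3554345, p(70)=4087968, p(71)=4697205, p(72)=5392783, p(73)=6185689, p(74)=7089500, p(75)=8118264, p(76)=9289091, p(77)=10619863, p(78)=12132164, p(79)=13848650, p(80)=15796476, p(81)=18004327, p(82)=20506255, p(83)=23338469, p(84)=26543660, p(85)=30167357, p(86)=34262962.
Final step: p(87) = p(86) + p(85) - p(82) - p(80) + p(75) + p(72) - p(65) - p(61) + p(52) + p(47) - p(36) - p(30) + p(17) + p(10)
= 34262962 + 30167357 - 20506255 - 15796476 + 8118264 + 5392783 - 2012558 - 1121505 + 281589 + 124754 - 17977 - 5604 + 297 + 42
= 38887673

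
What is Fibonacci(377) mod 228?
1

Matrix identity: Q^n = [[F_(n+1), F_n], [F_n, F_(n-1)]] with Q = [[1,1],[1,0]].
n = 377 = 101111001₂. Square-and-multiply, entries mod 228:
Q^1 = [[1,1],[1,0]]
Q^2 = (Q^1)² = [[2,1],[1,1]]
Q^5 = (Q^2)²·Q = [[8,5],[5,3]]
Q^11 = (Q^5)²·Q = [[144,89],[89,55]]
Q^23 = (Q^11)²·Q = [[84,157],[157,155]]
Q^47 = (Q^23)²·Q = [[144,13],[13,131]]
Q^94 = (Q^47)² = [[157,155],[155,2]]
Q^188 = (Q^94)² = [[110,21],[21,89]]
Q^377 = (Q^188)²·Q = [[76,1],[1,75]]
F_377 mod 228 = Q^377[0][1] = 1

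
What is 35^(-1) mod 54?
17

gcd(35, 54) = 1, so the inverse exists.
Extended Euclidean algorithm on (54, 35):
54 = 1 × 35 + 19  ⟹  19 = (1)·54 + (-1)·35
35 = 1 × 19 + 16  ⟹  16 = (-1)·54 + (2)·35
19 = 1 × 16 + 3  ⟹  3 = (2)·54 + (-3)·35
16 = 5 × 3 + 1  ⟹  1 = (-11)·54 + (17)·35
So (17)·35 ≡ 1 (mod 54), i.e. 35^(-1) ≡ 17 (mod 54).
Check: 35 × 17 = 595 ≡ 1 (mod 54)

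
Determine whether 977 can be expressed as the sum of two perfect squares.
4² + 31² (a=4, b=31)

Factorization: 977 = 977
By Fermat: n is sum of two squares iff every prime p ≡ 3 (mod 4) appears to even power.
All primes ≡ 3 (mod 4) appear to even power.
Search a = 0, 1, 2, … for 977 - a² a perfect square: first hit at a = 4: 977 - 16 = 961 = 31².
977 = 4² + 31² = 16 + 961 ✓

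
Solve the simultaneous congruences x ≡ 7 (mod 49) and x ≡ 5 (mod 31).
1183

Using Chinese Remainder Theorem:
M = 49 × 31 = 1519
M1 = 31, M2 = 49
y1 = 31^(-1) mod 49 = 19
y2 = 49^(-1) mod 31 = 19
x = (7×31×19 + 5×49×19) mod 1519 = 1183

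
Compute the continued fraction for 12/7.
[1; 1, 2, 2]

Euclidean algorithm steps:
12 = 1 × 7 + 5
7 = 1 × 5 + 2
5 = 2 × 2 + 1
2 = 2 × 1 + 0
Continued fraction: [1; 1, 2, 2]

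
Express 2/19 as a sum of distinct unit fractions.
1/10 + 1/190

Greedy algorithm:
2/19: ceiling(19/2) = 10, use 1/10
1/190: ceiling(190/1) = 190, use 1/190
Result: 2/19 = 1/10 + 1/190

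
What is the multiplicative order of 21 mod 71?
70

71 is prime, so ord(21) divides φ(71) = 70.
Divisors of 70: 1, 2, 5, 7, 10, 14, 35, 70.
Repeated squaring: 21^1 ≡ 21, 21^2 ≡ 15, 21^4 ≡ 12, 21^8 ≡ 2, 21^16 ≡ 4, 21^32 ≡ 16, 21^64 ≡ 43 (mod 71).
Test 21^d mod 71 for each divisor d in increasing order:
21^1 ≡ 21
21^2 ≡ 15
21^5 = 21^4·21^1 ≡ 39
21^7 = 21^4·21^2·21^1 ≡ 17
21^10 = 21^8·21^2 ≡ 30
21^14 = 21^8·21^4·21^2 ≡ 5
21^35 = 21^32·21^2·21^1 ≡ 70
21^70 = 21^64·21^4·21^2 ≡ 1  ← first divisor giving 1
The order is 70.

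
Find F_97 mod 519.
271

Matrix identity: Q^n = [[F_(n+1), F_n], [F_n, F_(n-1)]] with Q = [[1,1],[1,0]].
n = 97 = 1100001₂. Square-and-multiply, entries mod 519:
Q^1 = [[1,1],[1,0]]
Q^3 = (Q^1)²·Q = [[3,2],[2,1]]
Q^6 = (Q^3)² = [[13,8],[8,5]]
Q^12 = (Q^6)² = [[233,144],[144,89]]
Q^24 = (Q^12)² = [[289,177],[177,112]]
Q^48 = (Q^24)² = [[151,393],[393,277]]
Q^97 = (Q^48)²·Q = [[319,271],[271,48]]
F_97 mod 519 = Q^97[0][1] = 271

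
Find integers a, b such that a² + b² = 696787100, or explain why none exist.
Not possible

Factorization: 696787100 = 2^2 × 5^2 × 191^3
By Fermat: n is sum of two squares iff every prime p ≡ 3 (mod 4) appears to even power.
Prime(s) ≡ 3 (mod 4) with odd exponent: [(191, 3)]
Therefore 696787100 cannot be expressed as a² + b².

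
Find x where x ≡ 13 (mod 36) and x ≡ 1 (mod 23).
553

Using Chinese Remainder Theorem:
M = 36 × 23 = 828
M1 = 23, M2 = 36
y1 = 23^(-1) mod 36 = 11
y2 = 36^(-1) mod 23 = 16
x = (13×23×11 + 1×36×16) mod 828 = 553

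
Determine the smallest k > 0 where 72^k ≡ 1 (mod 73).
2

73 is prime, so ord(72) divides φ(73) = 72.
Divisors of 72: 1, 2, 3, 4, 6, 8, 9, 12, 18, 24, 36, 72.
Repeated squaring: 72^1 ≡ 72, 72^2 ≡ 1, 72^4 ≡ 1, 72^8 ≡ 1, 72^16 ≡ 1, 72^32 ≡ 1, 72^64 ≡ 1 (mod 73).
Test 72^d mod 73 for each divisor d in increasing order:
72^1 ≡ 72
72^2 ≡ 1  ← first divisor giving 1
The order is 2.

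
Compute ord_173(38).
86

173 is prime, so ord(38) divides φ(173) = 172.
Divisors of 172: 1, 2, 4, 43, 86, 172.
Repeated squaring: 38^1 ≡ 38, 38^2 ≡ 60, 38^4 ≡ 140, 38^8 ≡ 51, 38^16 ≡ 6, 38^32 ≡ 36, 38^64 ≡ 85, 38^128 ≡ 132 (mod 173).
Test 38^d mod 173 for each divisor d in increasing order:
38^1 ≡ 38
38^2 ≡ 60
38^4 ≡ 140
38^43 = 38^32·38^8·38^2·38^1 ≡ 172
38^86 = 38^64·38^16·38^4·38^2 ≡ 1  ← first divisor giving 1
The order is 86.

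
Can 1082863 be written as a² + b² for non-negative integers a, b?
Not possible

Factorization: 1082863 = 23^3 × 89
By Fermat: n is sum of two squares iff every prime p ≡ 3 (mod 4) appears to even power.
Prime(s) ≡ 3 (mod 4) with odd exponent: [(23, 3)]
Therefore 1082863 cannot be expressed as a² + b².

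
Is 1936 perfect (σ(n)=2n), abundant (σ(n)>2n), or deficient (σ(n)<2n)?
abundant

Proper divisors of 1936: sum = 1 + 2 + 4 + 8 + 11 + 16 + 22 + 44 + 88 + 121 + 176 + 242 + 484 + 968 = 2187
Since 2187 > 1936, 1936 is abundant.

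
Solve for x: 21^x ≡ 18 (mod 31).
4

Baby-step giant-step with step n = ⌈√31⌉ = 6.
Baby steps 21^j mod 31 (j:value) for j=0..5: 0:1, 1:21, 2:7, 3:23, 4:18, 5:6.
h = 18 is already in the table at j=4, so x = 4.
Check: 21^4 ≡ 18 (mod 31).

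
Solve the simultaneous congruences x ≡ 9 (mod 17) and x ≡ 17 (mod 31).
451

Using Chinese Remainder Theorem:
M = 17 × 31 = 527
M1 = 31, M2 = 17
y1 = 31^(-1) mod 17 = 11
y2 = 17^(-1) mod 31 = 11
x = (9×31×11 + 17×17×11) mod 527 = 451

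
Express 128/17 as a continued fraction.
[7; 1, 1, 8]

Euclidean algorithm steps:
128 = 7 × 17 + 9
17 = 1 × 9 + 8
9 = 1 × 8 + 1
8 = 8 × 1 + 0
Continued fraction: [7; 1, 1, 8]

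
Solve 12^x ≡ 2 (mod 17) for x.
6

Baby-step giant-step with step n = ⌈√17⌉ = 5.
Baby steps 12^j mod 17 (j:value) for j=0..4: 0:1, 1:12, 2:8, 3:11, 4:13.
Giant-step multiplier: 12^(-5) ≡ 12^(16-5) = 12^11 ≡ 6 (mod 17).
Giant steps γ_i = 2·6^i mod 17: γ_0=2, γ_1=12 (in table at j=1).
x = i·n + j = 1·5 + 1 = 6.
Check: 12^6 ≡ 2 (mod 17).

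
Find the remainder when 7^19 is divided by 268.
79

Repeated squaring. Binary of 19 = 10011.
7^1 ≡ 7 (mod 268); 7^2 ≡ 49 (mod 268); 7^4 ≡ 257 (mod 268); 7^8 ≡ 121 (mod 268); 7^16 ≡ 169 (mod 268)
7^19 = 7^1 × 7^2 × 7^16 ≡ 79 (mod 268)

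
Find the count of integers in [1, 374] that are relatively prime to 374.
160

374 = 2 × 11 × 17
φ(n) = n × ∏(1 - 1/p) for each prime p dividing n
φ(374) = 374 × (1 - 1/2) × (1 - 1/11) × (1 - 1/17) = 160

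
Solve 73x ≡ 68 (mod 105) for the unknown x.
x ≡ 11 (mod 105)

gcd(73, 105) = 1, which divides 68, so solutions exist.
Find 73^(-1) mod 105 by the extended Euclidean algorithm:
105 = 1 × 73 + 32  ⟹  32 = (1)·105 + (-1)·73
73 = 2 × 32 + 9  ⟹  9 = (-2)·105 + (3)·73
32 = 3 × 9 + 5  ⟹  5 = (7)·105 + (-10)·73
9 = 1 × 5 + 4  ⟹  4 = (-9)·105 + (13)·73
5 = 1 × 4 + 1  ⟹  1 = (16)·105 + (-23)·73
So (-23)·73 ≡ 1 (mod 105), i.e. 73^(-1) ≡ -23 ≡ 82 (mod 105).
x ≡ 82 × 68 = 5576 ≡ 11 (mod 105).
Check: 73 × 11 = 803 ≡ 68 (mod 105).
Unique solution: x ≡ 11 (mod 105)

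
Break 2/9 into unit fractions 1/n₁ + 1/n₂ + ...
1/5 + 1/45

Greedy algorithm:
2/9: ceiling(9/2) = 5, use 1/5
1/45: ceiling(45/1) = 45, use 1/45
Result: 2/9 = 1/5 + 1/45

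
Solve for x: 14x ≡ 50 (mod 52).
x ≡ 11 (mod 26)

gcd(14, 52) = 2, which divides 50, so solutions exist.
Divide through by 2: 7x ≡ 25 (mod 26).
Find 7^(-1) mod 26 by the extended Euclidean algorithm:
26 = 3 × 7 + 5  ⟹  5 = (1)·26 + (-3)·7
7 = 1 × 5 + 2  ⟹  2 = (-1)·26 + (4)·7
5 = 2 × 2 + 1  ⟹  1 = (3)·26 + (-11)·7
So (-11)·7 ≡ 1 (mod 26), i.e. 7^(-1) ≡ -11 ≡ 15 (mod 26).
x ≡ 15 × 25 = 375 ≡ 11 (mod 26).
Check: 14 × 11 = 154 ≡ 50 (mod 52).
x ≡ 11 (mod 26), giving 2 solutions mod 52.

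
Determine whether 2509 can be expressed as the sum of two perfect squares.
3² + 50² (a=3, b=50)

Factorization: 2509 = 13 × 193
By Fermat: n is sum of two squares iff every prime p ≡ 3 (mod 4) appears to even power.
All primes ≡ 3 (mod 4) appear to even power.
Search a = 0, 1, 2, … for 2509 - a² a perfect square: first hit at a = 3: 2509 - 9 = 2500 = 50².
2509 = 3² + 50² = 9 + 2500 ✓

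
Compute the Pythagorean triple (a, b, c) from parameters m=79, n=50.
(3741, 7900, 8741)

Euclid's formula: a = m² - n², b = 2mn, c = m² + n²
m = 79, n = 50
a = 79² - 50² = 6241 - 2500 = 3741
b = 2 × 79 × 50 = 7900
c = 79² + 50² = 6241 + 2500 = 8741
Verification: 3741² + 7900² = 13995081 + 62410000 = 76405081 = 8741² ✓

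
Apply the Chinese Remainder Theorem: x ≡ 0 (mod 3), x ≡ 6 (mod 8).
6

Using Chinese Remainder Theorem:
M = 3 × 8 = 24
M1 = 8, M2 = 3
y1 = 8^(-1) mod 3 = 2
y2 = 3^(-1) mod 8 = 3
x = (0×8×2 + 6×3×3) mod 24 = 6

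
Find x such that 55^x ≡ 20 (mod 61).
12

Baby-step giant-step with step n = ⌈√61⌉ = 8.
Baby steps 55^j mod 61 (j:value) for j=0..7: 0:1, 1:55, 2:36, 3:28, 4:15, 5:32, 6:52, 7:54.
Giant-step multiplier: 55^(-8) ≡ 55^(60-8) = 55^52 ≡ 16 (mod 61).
Giant steps γ_i = 20·16^i mod 61: γ_0=20, γ_1=15 (in table at j=4).
x = i·n + j = 1·8 + 4 = 12.
Check: 55^12 ≡ 20 (mod 61).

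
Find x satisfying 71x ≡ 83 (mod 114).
x ≡ 67 (mod 114)

gcd(71, 114) = 1, which divides 83, so solutions exist.
Find 71^(-1) mod 114 by the extended Euclidean algorithm:
114 = 1 × 71 + 43  ⟹  43 = (1)·114 + (-1)·71
71 = 1 × 43 + 28  ⟹  28 = (-1)·114 + (2)·71
43 = 1 × 28 + 15  ⟹  15 = (2)·114 + (-3)·71
28 = 1 × 15 + 13  ⟹  13 = (-3)·114 + (5)·71
15 = 1 × 13 + 2  ⟹  2 = (5)·114 + (-8)·71
13 = 6 × 2 + 1  ⟹  1 = (-33)·114 + (53)·71
So (53)·71 ≡ 1 (mod 114), i.e. 71^(-1) ≡ 53 (mod 114).
x ≡ 53 × 83 = 4399 ≡ 67 (mod 114).
Check: 71 × 67 = 4757 ≡ 83 (mod 114).
Unique solution: x ≡ 67 (mod 114)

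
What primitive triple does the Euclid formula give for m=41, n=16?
(1425, 1312, 1937)

Euclid's formula: a = m² - n², b = 2mn, c = m² + n²
m = 41, n = 16
a = 41² - 16² = 1681 - 256 = 1425
b = 2 × 41 × 16 = 1312
c = 41² + 16² = 1681 + 256 = 1937
Verification: 1425² + 1312² = 2030625 + 1721344 = 3751969 = 1937² ✓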